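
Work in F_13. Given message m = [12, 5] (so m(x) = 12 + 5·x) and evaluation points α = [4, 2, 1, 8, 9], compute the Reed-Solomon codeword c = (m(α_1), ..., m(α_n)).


c = [6, 9, 4, 0, 5]

Message polynomial: m(x) = 12 + 5·x (mod 13).
For each evaluation point α_i, compute m(α_i) mod 13:
  α_1 = 4: Horner steps 5 → 6, so m(4) = 6.
  α_2 = 2: Horner steps 5 → 9, so m(2) = 9.
  α_3 = 1: Horner steps 5 → 4, so m(1) = 4.
  α_4 = 8: Horner steps 5 → 0, so m(8) = 0.
  α_5 = 9: Horner steps 5 → 5, so m(9) = 5.
Codeword c = [6, 9, 4, 0, 5] ∈ F_13^5.


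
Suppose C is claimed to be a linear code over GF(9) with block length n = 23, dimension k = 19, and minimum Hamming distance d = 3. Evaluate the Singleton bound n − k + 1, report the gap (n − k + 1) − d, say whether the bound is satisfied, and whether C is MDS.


Singleton RHS = n − k + 1 = 5, slack = 2, bound satisfied, not MDS.

Singleton bound: d ≤ n − k + 1.
Here n = 23, k = 19, so n − k + 1 = 5.
Given d = 3, check d ≤ 5: YES.
Slack = (n − k + 1) − d = 2.
The code is NOT MDS (slack = 2 > 0).
Description: the claimed parameters are [23, 19, 3]_9; such a code would be non-MDS.


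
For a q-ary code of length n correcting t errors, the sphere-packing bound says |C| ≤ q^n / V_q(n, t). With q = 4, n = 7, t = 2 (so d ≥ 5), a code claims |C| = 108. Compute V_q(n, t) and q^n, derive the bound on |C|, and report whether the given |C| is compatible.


V_q(n, t) = 211, q^n = 16384, Hamming bound = 77, |C| = 108 > bound (violated).

Step 1: Compute V_q(n, t) = Σ_{j=0}^2 C(n, j) (q−1)^j.
  j = 0: C(7,0)·(3)^0 = 1·1 = 1.
  j = 1: C(7,1)·(3)^1 = 7·3 = 21.
  j = 2: C(7,2)·(3)^2 = 21·9 = 189.
  V_q(n, t) = 1 + 21 + 189 = 211.
Step 2: q^n = 4^7 = 16384.
Step 3: Hamming bound ⌊q^n / V_q(n,t)⌋ = ⌊16384/211⌋ = 77.
Step 4: Compare |C| = 108 to 77: violated.
The claimed |C| lies above the Hamming bound, so no 4-ary code of length 7 with d ≥ 5 can have 108 codewords.


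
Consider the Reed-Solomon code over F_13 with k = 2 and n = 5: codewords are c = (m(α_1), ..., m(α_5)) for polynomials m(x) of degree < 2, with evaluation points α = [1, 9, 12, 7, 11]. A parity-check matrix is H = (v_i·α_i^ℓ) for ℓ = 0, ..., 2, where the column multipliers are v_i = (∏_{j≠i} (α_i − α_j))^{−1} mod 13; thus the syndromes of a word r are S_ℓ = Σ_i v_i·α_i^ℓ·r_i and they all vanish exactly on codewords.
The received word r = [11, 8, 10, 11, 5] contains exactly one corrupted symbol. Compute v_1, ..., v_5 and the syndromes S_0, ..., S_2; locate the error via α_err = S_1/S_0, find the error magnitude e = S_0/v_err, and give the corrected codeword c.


S = (2, 2, 2), error at position 1, error magnitude e = 4, c = [7, 8, 10, 11, 5].

Step 1: column multipliers v_i = (∏_{j≠i}(α_i − α_j))^{−1} mod 13.
  i = 1 (α = 1): (1−9)(1−12)(1−7)(1−11) = (−8)·(−11)·(−6)·(−10) = 5280 ≡ 2, so v_1 = 2^{−1} = 7 (mod 13).
  i = 2 (α = 9): (9−1)(9−12)(9−7)(9−11) = 8·(−3)·2·(−2) = 96 ≡ 5, so v_2 = 5^{−1} = 8 (mod 13).
  i = 3 (α = 12): (12−1)(12−9)(12−7)(12−11) = 11·3·5·1 = 165 ≡ 9, so v_3 = 9^{−1} = 3 (mod 13).
  i = 4 (α = 7): (7−1)(7−9)(7−12)(7−11) = 6·(−2)·(−5)·(−4) = −240 ≡ 7, so v_4 = 7^{−1} = 2 (mod 13).
  i = 5 (α = 11): (11−1)(11−9)(11−12)(11−7) = 10·2·(−1)·4 = −80 ≡ 11, so v_5 = 11^{−1} = 6 (mod 13).
  v = [7, 8, 3, 2, 6].
Step 2: syndromes of r = [11, 8, 10, 11, 5] (all sums mod 13).
  S_0 = Σ v_i r_i = 7·11 + 8·8 + 3·10 + 2·11 + 6·5 = 223 ≡ 2.
  S_1 = Σ v_i α_i r_i = 7·1·11 + 8·9·8 + 3·12·10 + 2·7·11 + 6·11·5 = 1497 ≡ 2.
  α_i^2 mod 13 = [1, 3, 1, 10, 4].
  S_2 = Σ v_i α_i^2 r_i = 7·1·11 + 8·3·8 + 3·1·10 + 2·10·11 + 6·4·5 = 639 ≡ 2.
  S = (2, 2, 2) ≠ 0, so r is not a codeword (an error is present).
Step 3: locate the error. For a single error e at position i, S_ℓ = v_i·e·α_i^ℓ, so α_err = S_1/S_0.
  S_0^{−1} = 2^{−1} = 7 (mod 13), so α_err = 2·7 = 14 ≡ 1 = α_1. Error position i = 1.
  Consistency check: S_2/S_1 = 2·7 = 14 ≡ 1 = α_err ✓ (single-error assumption holds).
Step 4: error magnitude e = S_0/v_1 = S_0·∏_{j≠1}(α_1 − α_j) = 2·2 = 4 ≡ 4 (mod 13).
Step 5: correct position 1: c_1 = r_1 − e = 11 − 4 ≡ 7 (mod 13). Hence c = [7, 8, 10, 11, 5].
  Check: interpolating c through the α_i gives m(x) = 2 + 5·x (degree < 2) with m(α_i) = c_i for every i, so c is indeed a codeword.


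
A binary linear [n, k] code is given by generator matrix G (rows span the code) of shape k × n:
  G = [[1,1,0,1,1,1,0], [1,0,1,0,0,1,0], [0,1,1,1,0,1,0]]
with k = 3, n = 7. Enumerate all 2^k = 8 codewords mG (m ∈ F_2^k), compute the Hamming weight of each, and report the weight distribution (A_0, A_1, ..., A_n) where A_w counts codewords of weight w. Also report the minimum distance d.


Weight distribution: A_0 = 1, A_2 = 1, A_3 = 3, A_4 = 2, A_5 = 1. Minimum distance d = 2.

Enumerate all 2^3 = 8 messages m ∈ F_2^3.
For each, compute codeword c = mG in F_2^7, then tally its weight.
  m = 000 → c = 0000000, weight = 0.
  m = 100 → c = 1101110, weight = 5.
  m = 010 → c = 1010010, weight = 3.
  m = 110 → c = 0111100, weight = 4.
  m = 001 → c = 0111010, weight = 4.
  m = 101 → c = 1010100, weight = 3.
  m = 011 → c = 1101000, weight = 3.
  m = 111 → c = 0000110, weight = 2.
Tally weights:
  weight 0: 1 codewords.
  weight 2: 1 codewords.
  weight 3: 3 codewords.
  weight 4: 2 codewords.
  weight 5: 1 codewords.
Minimum distance d = smallest w > 0 with A_w > 0 = 2.
Sanity: Σ A_w = 8 = 2^3 = 8 ✓.


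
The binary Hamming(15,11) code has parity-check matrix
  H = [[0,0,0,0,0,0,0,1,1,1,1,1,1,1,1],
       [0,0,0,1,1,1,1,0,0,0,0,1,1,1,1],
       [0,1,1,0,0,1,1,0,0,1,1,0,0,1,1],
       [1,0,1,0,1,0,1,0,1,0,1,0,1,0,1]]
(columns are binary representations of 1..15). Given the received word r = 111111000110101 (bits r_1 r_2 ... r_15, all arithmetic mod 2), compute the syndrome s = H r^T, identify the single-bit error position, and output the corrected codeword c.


s = (0, 1, 0, 0)^T, error position = 4, corrected codeword c = 111011000110101

Compute s = H r^T mod 2 one row at a time:
  s_1 = 0 + 0 + 1 + 1 + 0 + 1 + 0 + 1 = 4 ≡ 0 (mod 2).
  s_2 = 1 + 1 + 1 + 0 + 0 + 1 + 0 + 1 = 5 ≡ 1 (mod 2).
  s_3 = 1 + 1 + 1 + 0 + 1 + 1 + 0 + 1 = 6 ≡ 0 (mod 2).
  s_4 = 1 + 1 + 1 + 0 + 0 + 1 + 1 + 1 = 6 ≡ 0 (mod 2).
s = (0, 1, 0, 0)^T — this equals column 4 of H (binary 0100), so error is at position 4.
Correct: flip bit 4 of r = 111111000110101 to get c = 111011000110101.


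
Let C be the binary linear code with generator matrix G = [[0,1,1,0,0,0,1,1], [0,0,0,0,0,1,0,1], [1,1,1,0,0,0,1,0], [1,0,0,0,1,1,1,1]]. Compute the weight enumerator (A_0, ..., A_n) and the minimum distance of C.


Weight distribution: A_0 = 1, A_2 = 3, A_3 = 4, A_4 = 3, A_5 = 4, A_6 = 1. Minimum distance d = 2.

Enumerate all 2^4 = 16 messages m ∈ F_2^4.
For each, compute codeword c = mG in F_2^8, then tally its weight.
  m = 0000 → c = 00000000, weight = 0.
  m = 1000 → c = 01100011, weight = 4.
  m = 0100 → c = 00000101, weight = 2.
  m = 1100 → c = 01100110, weight = 4.
  m = 0010 → c = 11100010, weight = 4.
  m = 1010 → c = 10000001, weight = 2.
  m = 0110 → c = 11100111, weight = 6.
  m = 1110 → c = 10000100, weight = 2.
  m = 0001 → c = 10001111, weight = 5.
  m = 1001 → c = 11101100, weight = 5.
  m = 0101 → c = 10001010, weight = 3.
  m = 1101 → c = 11101001, weight = 5.
  m = 0011 → c = 01101101, weight = 5.
  m = 1011 → c = 00001110, weight = 3.
  m = 0111 → c = 01101000, weight = 3.
  m = 1111 → c = 00001011, weight = 3.
Tally weights:
  weight 0: 1 codewords.
  weight 2: 3 codewords.
  weight 3: 4 codewords.
  weight 4: 3 codewords.
  weight 5: 4 codewords.
  weight 6: 1 codewords.
Minimum distance d = smallest w > 0 with A_w > 0 = 2.
Sanity: Σ A_w = 16 = 2^4 = 16 ✓.


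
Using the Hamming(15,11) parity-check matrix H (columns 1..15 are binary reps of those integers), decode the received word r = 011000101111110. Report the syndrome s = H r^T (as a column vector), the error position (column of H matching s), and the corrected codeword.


s = (0, 0, 0, 1)^T, error position = 1, corrected codeword c = 111000101111110

Compute s = H r^T mod 2 one row at a time:
  s_1 = 0 + 1 + 1 + 1 + 1 + 1 + 1 + 0 = 6 ≡ 0 (mod 2).
  s_2 = 0 + 0 + 0 + 1 + 1 + 1 + 1 + 0 = 4 ≡ 0 (mod 2).
  s_3 = 1 + 1 + 0 + 1 + 1 + 1 + 1 + 0 = 6 ≡ 0 (mod 2).
  s_4 = 0 + 1 + 0 + 1 + 1 + 1 + 1 + 0 = 5 ≡ 1 (mod 2).
s = (0, 0, 0, 1)^T — this equals column 1 of H (binary 0001), so error is at position 1.
Correct: flip bit 1 of r = 011000101111110 to get c = 111000101111110.


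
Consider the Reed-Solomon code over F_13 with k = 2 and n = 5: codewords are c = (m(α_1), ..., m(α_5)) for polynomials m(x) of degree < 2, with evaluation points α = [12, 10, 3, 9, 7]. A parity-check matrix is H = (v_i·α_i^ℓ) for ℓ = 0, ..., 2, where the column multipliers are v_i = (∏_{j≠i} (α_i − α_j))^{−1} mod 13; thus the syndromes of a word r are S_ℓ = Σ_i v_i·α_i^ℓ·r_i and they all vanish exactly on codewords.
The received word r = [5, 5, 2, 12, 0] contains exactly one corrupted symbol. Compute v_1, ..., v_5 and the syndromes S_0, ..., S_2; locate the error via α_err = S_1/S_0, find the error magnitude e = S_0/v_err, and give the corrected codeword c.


S = (4, 9, 4), error at position 1, error magnitude e = 1, c = [4, 5, 2, 12, 0].

Step 1: column multipliers v_i = (∏_{j≠i}(α_i − α_j))^{−1} mod 13.
  i = 1 (α = 12): (12−10)(12−3)(12−9)(12−7) = 2·9·3·5 = 270 ≡ 10, so v_1 = 10^{−1} = 4 (mod 13).
  i = 2 (α = 10): (10−12)(10−3)(10−9)(10−7) = (−2)·7·1·3 = −42 ≡ 10, so v_2 = 10^{−1} = 4 (mod 13).
  i = 3 (α = 3): (3−12)(3−10)(3−9)(3−7) = (−9)·(−7)·(−6)·(−4) = 1512 ≡ 4, so v_3 = 4^{−1} = 10 (mod 13).
  i = 4 (α = 9): (9−12)(9−10)(9−3)(9−7) = (−3)·(−1)·6·2 = 36 ≡ 10, so v_4 = 10^{−1} = 4 (mod 13).
  i = 5 (α = 7): (7−12)(7−10)(7−3)(7−9) = (−5)·(−3)·4·(−2) = −120 ≡ 10, so v_5 = 10^{−1} = 4 (mod 13).
  v = [4, 4, 10, 4, 4].
Step 2: syndromes of r = [5, 5, 2, 12, 0] (all sums mod 13).
  S_0 = Σ v_i r_i = 4·5 + 4·5 + 10·2 + 4·12 + 4·0 = 108 ≡ 4.
  S_1 = Σ v_i α_i r_i = 4·12·5 + 4·10·5 + 10·3·2 + 4·9·12 + 4·7·0 = 932 ≡ 9.
  α_i^2 mod 13 = [1, 9, 9, 3, 10].
  S_2 = Σ v_i α_i^2 r_i = 4·1·5 + 4·9·5 + 10·9·2 + 4·3·12 + 4·10·0 = 524 ≡ 4.
  S = (4, 9, 4) ≠ 0, so r is not a codeword (an error is present).
Step 3: locate the error. For a single error e at position i, S_ℓ = v_i·e·α_i^ℓ, so α_err = S_1/S_0.
  S_0^{−1} = 4^{−1} = 10 (mod 13), so α_err = 9·10 = 90 ≡ 12 = α_1. Error position i = 1.
  Consistency check: S_2/S_1 = 4·3 = 12 ≡ 12 = α_err ✓ (single-error assumption holds).
Step 4: error magnitude e = S_0/v_1 = S_0·∏_{j≠1}(α_1 − α_j) = 4·10 = 40 ≡ 1 (mod 13).
Step 5: correct position 1: c_1 = r_1 − e = 5 − 1 ≡ 4 (mod 13). Hence c = [4, 5, 2, 12, 0].
  Check: interpolating c through the α_i gives m(x) = 10 + 6·x (degree < 2) with m(α_i) = c_i for every i, so c is indeed a codeword.


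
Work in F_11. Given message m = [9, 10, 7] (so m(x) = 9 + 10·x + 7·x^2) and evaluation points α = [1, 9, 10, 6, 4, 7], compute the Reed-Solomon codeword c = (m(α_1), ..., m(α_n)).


c = [4, 6, 6, 2, 7, 4]

Message polynomial: m(x) = 9 + 10·x + 7·x^2 (mod 11).
For each evaluation point α_i, compute m(α_i) mod 11:
  α_1 = 1: Horner steps 7 → 6 → 4, so m(1) = 4.
  α_2 = 9: Horner steps 7 → 7 → 6, so m(9) = 6.
  α_3 = 10: Horner steps 7 → 3 → 6, so m(10) = 6.
  α_4 = 6: Horner steps 7 → 8 → 2, so m(6) = 2.
  α_5 = 4: Horner steps 7 → 5 → 7, so m(4) = 7.
  α_6 = 7: Horner steps 7 → 4 → 4, so m(7) = 4.
Codeword c = [4, 6, 6, 2, 7, 4] ∈ F_11^6.


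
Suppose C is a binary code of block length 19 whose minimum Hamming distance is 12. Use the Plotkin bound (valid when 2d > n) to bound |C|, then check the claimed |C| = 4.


Plotkin bound M ≤ 4; given |C| = 4 ≤ bound (satisfied).

Check applicability: 2d = 24, n = 19.
2d − n = 5 > 0, so Plotkin applies.
Compute d/(2d−n) = 12/5 ≈ 2.4000.
⌊d/(2d−n)⌋ = 2.
Plotkin bound: M ≤ 2·2 = 4.
Given |C| = 4, check: satisfied.
This |C| is at the Plotkin bound.


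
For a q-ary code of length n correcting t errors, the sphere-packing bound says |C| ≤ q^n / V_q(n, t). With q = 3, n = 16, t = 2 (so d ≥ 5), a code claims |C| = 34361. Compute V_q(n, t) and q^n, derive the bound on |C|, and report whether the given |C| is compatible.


V_q(n, t) = 513, q^n = 43046721, Hamming bound = 83911, |C| = 34361 ≤ bound (satisfied).

Step 1: Compute V_q(n, t) = Σ_{j=0}^2 C(n, j) (q−1)^j.
  j = 0: C(16,0)·(2)^0 = 1·1 = 1.
  j = 1: C(16,1)·(2)^1 = 16·2 = 32.
  j = 2: C(16,2)·(2)^2 = 120·4 = 480.
  V_q(n, t) = 1 + 32 + 480 = 513.
Step 2: q^n = 3^16 = 43046721.
Step 3: Hamming bound ⌊q^n / V_q(n,t)⌋ = ⌊43046721/513⌋ = 83911.
Step 4: Compare |C| = 34361 to 83911: satisfied.
The claimed |C| lies below the Hamming bound.


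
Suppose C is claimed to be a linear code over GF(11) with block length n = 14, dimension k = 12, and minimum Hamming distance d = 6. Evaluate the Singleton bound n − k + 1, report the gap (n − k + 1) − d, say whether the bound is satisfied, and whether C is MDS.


Singleton RHS = n − k + 1 = 3, slack = -3, bound violated (no such code; not MDS).

Singleton bound: d ≤ n − k + 1.
Here n = 14, k = 12, so n − k + 1 = 3.
Given d = 6, check d ≤ 3: NO.
Slack = (n − k + 1) − d = -3.
The slack is negative: d = 6 exceeds n − k + 1 = 3 by 3, so the Singleton bound is violated and no linear [14, 12, 6]_11 code can exist. In particular it is not MDS (MDS requires d = n − k + 1 exactly).
Description: the claimed parameters are [14, 12, 6]_11; such a code would be impossible (violates the Singleton bound).


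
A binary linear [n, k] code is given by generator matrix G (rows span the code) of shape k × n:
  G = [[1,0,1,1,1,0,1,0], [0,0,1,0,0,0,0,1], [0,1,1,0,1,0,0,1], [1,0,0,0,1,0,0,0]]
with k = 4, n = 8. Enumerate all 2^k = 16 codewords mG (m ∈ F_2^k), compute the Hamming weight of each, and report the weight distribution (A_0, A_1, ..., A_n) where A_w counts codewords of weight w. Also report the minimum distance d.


Weight distribution: A_0 = 1, A_2 = 4, A_3 = 2, A_4 = 3, A_5 = 6. Minimum distance d = 2.

Enumerate all 2^4 = 16 messages m ∈ F_2^4.
For each, compute codeword c = mG in F_2^8, then tally its weight.
  m = 0000 → c = 00000000, weight = 0.
  m = 1000 → c = 10111010, weight = 5.
  m = 0100 → c = 00100001, weight = 2.
  m = 1100 → c = 10011011, weight = 5.
  m = 0010 → c = 01101001, weight = 4.
  m = 1010 → c = 11010011, weight = 5.
  m = 0110 → c = 01001000, weight = 2.
  m = 1110 → c = 11110010, weight = 5.
  m = 0001 → c = 10001000, weight = 2.
  m = 1001 → c = 00110010, weight = 3.
  m = 0101 → c = 10101001, weight = 4.
  m = 1101 → c = 00010011, weight = 3.
  m = 0011 → c = 11100001, weight = 4.
  m = 1011 → c = 01011011, weight = 5.
  m = 0111 → c = 11000000, weight = 2.
  m = 1111 → c = 01111010, weight = 5.
Tally weights:
  weight 0: 1 codewords.
  weight 2: 4 codewords.
  weight 3: 2 codewords.
  weight 4: 3 codewords.
  weight 5: 6 codewords.
Minimum distance d = smallest w > 0 with A_w > 0 = 2.
Sanity: Σ A_w = 16 = 2^4 = 16 ✓.


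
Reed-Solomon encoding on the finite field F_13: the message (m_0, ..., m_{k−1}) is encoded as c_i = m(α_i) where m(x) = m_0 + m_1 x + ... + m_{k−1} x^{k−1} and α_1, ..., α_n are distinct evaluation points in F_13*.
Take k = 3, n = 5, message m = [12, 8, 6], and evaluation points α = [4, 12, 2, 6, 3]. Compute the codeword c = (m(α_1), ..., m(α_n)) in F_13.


c = [10, 10, 0, 3, 12]

Message polynomial: m(x) = 12 + 8·x + 6·x^2 (mod 13).
For each evaluation point α_i, compute m(α_i) mod 13:
  α_1 = 4: Horner steps 6 → 6 → 10, so m(4) = 10.
  α_2 = 12: Horner steps 6 → 2 → 10, so m(12) = 10.
  α_3 = 2: Horner steps 6 → 7 → 0, so m(2) = 0.
  α_4 = 6: Horner steps 6 → 5 → 3, so m(6) = 3.
  α_5 = 3: Horner steps 6 → 0 → 12, so m(3) = 12.
Codeword c = [10, 10, 0, 3, 12] ∈ F_13^5.


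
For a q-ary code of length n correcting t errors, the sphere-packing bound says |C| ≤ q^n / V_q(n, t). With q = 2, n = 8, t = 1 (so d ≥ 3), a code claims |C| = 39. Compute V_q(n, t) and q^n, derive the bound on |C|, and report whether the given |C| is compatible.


V_q(n, t) = 9, q^n = 256, Hamming bound = 28, |C| = 39 > bound (violated).

Step 1: Compute V_q(n, t) = Σ_{j=0}^1 C(n, j) (q−1)^j.
  j = 0: C(8,0)·(1)^0 = 1·1 = 1.
  j = 1: C(8,1)·(1)^1 = 8·1 = 8.
  V_q(n, t) = 1 + 8 = 9.
Step 2: q^n = 2^8 = 256.
Step 3: Hamming bound ⌊q^n / V_q(n,t)⌋ = ⌊256/9⌋ = 28.
Step 4: Compare |C| = 39 to 28: violated.
The claimed |C| lies above the Hamming bound, so no 2-ary code of length 8 with d ≥ 3 can have 39 codewords.


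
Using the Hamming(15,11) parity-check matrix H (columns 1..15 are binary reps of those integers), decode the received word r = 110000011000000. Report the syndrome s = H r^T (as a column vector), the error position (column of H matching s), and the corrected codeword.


s = (0, 0, 1, 0)^T, error position = 2, corrected codeword c = 100000011000000

Compute s = H r^T mod 2 one row at a time:
  s_1 = 1 + 1 + 0 + 0 + 0 + 0 + 0 + 0 = 2 ≡ 0 (mod 2).
  s_2 = 0 + 0 + 0 + 0 + 0 + 0 + 0 + 0 = 0 ≡ 0 (mod 2).
  s_3 = 1 + 0 + 0 + 0 + 0 + 0 + 0 + 0 = 1 ≡ 1 (mod 2).
  s_4 = 1 + 0 + 0 + 0 + 1 + 0 + 0 + 0 = 2 ≡ 0 (mod 2).
s = (0, 0, 1, 0)^T — this equals column 2 of H (binary 0010), so error is at position 2.
Correct: flip bit 2 of r = 110000011000000 to get c = 100000011000000.


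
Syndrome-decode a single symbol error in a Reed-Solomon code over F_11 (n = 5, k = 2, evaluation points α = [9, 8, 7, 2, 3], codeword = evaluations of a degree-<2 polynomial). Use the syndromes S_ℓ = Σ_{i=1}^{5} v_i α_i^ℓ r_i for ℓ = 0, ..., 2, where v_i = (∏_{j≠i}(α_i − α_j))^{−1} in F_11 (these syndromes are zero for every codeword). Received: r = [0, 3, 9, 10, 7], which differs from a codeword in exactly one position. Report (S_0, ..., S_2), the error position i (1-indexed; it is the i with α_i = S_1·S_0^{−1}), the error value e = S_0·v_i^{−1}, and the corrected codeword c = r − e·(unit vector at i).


S = (2, 3, 10), error at position 3, error magnitude e = 3, c = [0, 3, 6, 10, 7].

Step 1: column multipliers v_i = (∏_{j≠i}(α_i − α_j))^{−1} mod 11.
  i = 1 (α = 9): (9−8)(9−7)(9−2)(9−3) = 1·2·7·6 = 84 ≡ 7, so v_1 = 7^{−1} = 8 (mod 11).
  i = 2 (α = 8): (8−9)(8−7)(8−2)(8−3) = (−1)·1·6·5 = −30 ≡ 3, so v_2 = 3^{−1} = 4 (mod 11).
  i = 3 (α = 7): (7−9)(7−8)(7−2)(7−3) = (−2)·(−1)·5·4 = 40 ≡ 7, so v_3 = 7^{−1} = 8 (mod 11).
  i = 4 (α = 2): (2−9)(2−8)(2−7)(2−3) = (−7)·(−6)·(−5)·(−1) = 210 ≡ 1, so v_4 = 1^{−1} = 1 (mod 11).
  i = 5 (α = 3): (3−9)(3−8)(3−7)(3−2) = (−6)·(−5)·(−4)·1 = −120 ≡ 1, so v_5 = 1^{−1} = 1 (mod 11).
  v = [8, 4, 8, 1, 1].
Step 2: syndromes of r = [0, 3, 9, 10, 7] (all sums mod 11).
  S_0 = Σ v_i r_i = 8·0 + 4·3 + 8·9 + 1·10 + 1·7 = 101 ≡ 2.
  S_1 = Σ v_i α_i r_i = 8·9·0 + 4·8·3 + 8·7·9 + 1·2·10 + 1·3·7 = 641 ≡ 3.
  α_i^2 mod 11 = [4, 9, 5, 4, 9].
  S_2 = Σ v_i α_i^2 r_i = 8·4·0 + 4·9·3 + 8·5·9 + 1·4·10 + 1·9·7 = 571 ≡ 10.
  S = (2, 3, 10) ≠ 0, so r is not a codeword (an error is present).
Step 3: locate the error. For a single error e at position i, S_ℓ = v_i·e·α_i^ℓ, so α_err = S_1/S_0.
  S_0^{−1} = 2^{−1} = 6 (mod 11), so α_err = 3·6 = 18 ≡ 7 = α_3. Error position i = 3.
  Consistency check: S_2/S_1 = 10·4 = 40 ≡ 7 = α_err ✓ (single-error assumption holds).
Step 4: error magnitude e = S_0/v_3 = S_0·∏_{j≠3}(α_3 − α_j) = 2·7 = 14 ≡ 3 (mod 11).
Step 5: correct position 3: c_3 = r_3 − e = 9 − 3 ≡ 6 (mod 11). Hence c = [0, 3, 6, 10, 7].
  Check: interpolating c through the α_i gives m(x) = 5 + 8·x (degree < 2) with m(α_i) = c_i for every i, so c is indeed a codeword.


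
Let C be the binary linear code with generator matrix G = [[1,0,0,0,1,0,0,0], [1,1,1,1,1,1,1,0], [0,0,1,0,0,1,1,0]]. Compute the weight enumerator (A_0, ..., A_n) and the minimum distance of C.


Weight distribution: A_0 = 1, A_2 = 2, A_3 = 1, A_4 = 1, A_5 = 2, A_7 = 1. Minimum distance d = 2.

Enumerate all 2^3 = 8 messages m ∈ F_2^3.
For each, compute codeword c = mG in F_2^8, then tally its weight.
  m = 000 → c = 00000000, weight = 0.
  m = 100 → c = 10001000, weight = 2.
  m = 010 → c = 11111110, weight = 7.
  m = 110 → c = 01110110, weight = 5.
  m = 001 → c = 00100110, weight = 3.
  m = 101 → c = 10101110, weight = 5.
  m = 011 → c = 11011000, weight = 4.
  m = 111 → c = 01010000, weight = 2.
Tally weights:
  weight 0: 1 codewords.
  weight 2: 2 codewords.
  weight 3: 1 codewords.
  weight 4: 1 codewords.
  weight 5: 2 codewords.
  weight 7: 1 codewords.
Minimum distance d = smallest w > 0 with A_w > 0 = 2.
Sanity: Σ A_w = 8 = 2^3 = 8 ✓.


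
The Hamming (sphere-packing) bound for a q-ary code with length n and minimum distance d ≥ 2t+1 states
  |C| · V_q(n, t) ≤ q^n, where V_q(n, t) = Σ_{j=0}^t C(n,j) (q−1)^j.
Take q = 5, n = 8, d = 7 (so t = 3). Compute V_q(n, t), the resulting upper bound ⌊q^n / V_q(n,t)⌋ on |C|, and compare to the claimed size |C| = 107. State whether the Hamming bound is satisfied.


V_q(n, t) = 4065, q^n = 390625, Hamming bound = 96, |C| = 107 > bound (violated).

Step 1: Compute V_q(n, t) = Σ_{j=0}^3 C(n, j) (q−1)^j.
  j = 0: C(8,0)·(4)^0 = 1·1 = 1.
  j = 1: C(8,1)·(4)^1 = 8·4 = 32.
  j = 2: C(8,2)·(4)^2 = 28·16 = 448.
  j = 3: C(8,3)·(4)^3 = 56·64 = 3584.
  V_q(n, t) = 1 + 32 + 448 + 3584 = 4065.
Step 2: q^n = 5^8 = 390625.
Step 3: Hamming bound ⌊q^n / V_q(n,t)⌋ = ⌊390625/4065⌋ = 96.
Step 4: Compare |C| = 107 to 96: violated.
The claimed |C| lies above the Hamming bound, so no 5-ary code of length 8 with d ≥ 7 can have 107 codewords.


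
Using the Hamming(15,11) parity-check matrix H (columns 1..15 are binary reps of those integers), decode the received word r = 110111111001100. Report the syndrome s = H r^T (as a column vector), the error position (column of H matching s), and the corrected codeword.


s = (0, 0, 1, 1)^T, error position = 3, corrected codeword c = 111111111001100

Compute s = H r^T mod 2 one row at a time:
  s_1 = 1 + 1 + 0 + 0 + 1 + 1 + 0 + 0 = 4 ≡ 0 (mod 2).
  s_2 = 1 + 1 + 1 + 1 + 1 + 1 + 0 + 0 = 6 ≡ 0 (mod 2).
  s_3 = 1 + 0 + 1 + 1 + 0 + 0 + 0 + 0 = 3 ≡ 1 (mod 2).
  s_4 = 1 + 0 + 1 + 1 + 1 + 0 + 1 + 0 = 5 ≡ 1 (mod 2).
s = (0, 0, 1, 1)^T — this equals column 3 of H (binary 0011), so error is at position 3.
Correct: flip bit 3 of r = 110111111001100 to get c = 111111111001100.


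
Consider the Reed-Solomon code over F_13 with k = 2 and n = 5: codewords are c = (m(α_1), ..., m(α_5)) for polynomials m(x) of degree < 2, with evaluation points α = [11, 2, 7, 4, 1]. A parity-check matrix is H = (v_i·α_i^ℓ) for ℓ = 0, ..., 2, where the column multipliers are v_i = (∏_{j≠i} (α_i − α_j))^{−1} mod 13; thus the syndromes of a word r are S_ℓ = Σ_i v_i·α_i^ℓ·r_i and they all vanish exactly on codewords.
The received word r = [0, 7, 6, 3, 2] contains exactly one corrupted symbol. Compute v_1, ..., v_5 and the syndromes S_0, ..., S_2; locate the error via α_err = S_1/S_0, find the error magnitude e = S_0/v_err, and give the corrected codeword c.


S = (10, 1, 4), error at position 4, error magnitude e = 12, c = [0, 7, 6, 4, 2].

Step 1: column multipliers v_i = (∏_{j≠i}(α_i − α_j))^{−1} mod 13.
  i = 1 (α = 11): (11−2)(11−7)(11−4)(11−1) = 9·4·7·10 = 2520 ≡ 11, so v_1 = 11^{−1} = 6 (mod 13).
  i = 2 (α = 2): (2−11)(2−7)(2−4)(2−1) = (−9)·(−5)·(−2)·1 = −90 ≡ 1, so v_2 = 1^{−1} = 1 (mod 13).
  i = 3 (α = 7): (7−11)(7−2)(7−4)(7−1) = (−4)·5·3·6 = −360 ≡ 4, so v_3 = 4^{−1} = 10 (mod 13).
  i = 4 (α = 4): (4−11)(4−2)(4−7)(4−1) = (−7)·2·(−3)·3 = 126 ≡ 9, so v_4 = 9^{−1} = 3 (mod 13).
  i = 5 (α = 1): (1−11)(1−2)(1−7)(1−4) = (−10)·(−1)·(−6)·(−3) = 180 ≡ 11, so v_5 = 11^{−1} = 6 (mod 13).
  v = [6, 1, 10, 3, 6].
Step 2: syndromes of r = [0, 7, 6, 3, 2] (all sums mod 13).
  S_0 = Σ v_i r_i = 6·0 + 1·7 + 10·6 + 3·3 + 6·2 = 88 ≡ 10.
  S_1 = Σ v_i α_i r_i = 6·11·0 + 1·2·7 + 10·7·6 + 3·4·3 + 6·1·2 = 482 ≡ 1.
  α_i^2 mod 13 = [4, 4, 10, 3, 1].
  S_2 = Σ v_i α_i^2 r_i = 6·4·0 + 1·4·7 + 10·10·6 + 3·3·3 + 6·1·2 = 667 ≡ 4.
  S = (10, 1, 4) ≠ 0, so r is not a codeword (an error is present).
Step 3: locate the error. For a single error e at position i, S_ℓ = v_i·e·α_i^ℓ, so α_err = S_1/S_0.
  S_0^{−1} = 10^{−1} = 4 (mod 13), so α_err = 1·4 = 4 ≡ 4 = α_4. Error position i = 4.
  Consistency check: S_2/S_1 = 4·1 = 4 ≡ 4 = α_err ✓ (single-error assumption holds).
Step 4: error magnitude e = S_0/v_4 = S_0·∏_{j≠4}(α_4 − α_j) = 10·9 = 90 ≡ 12 (mod 13).
Step 5: correct position 4: c_4 = r_4 − e = 3 − 12 ≡ 4 (mod 13). Hence c = [0, 7, 6, 4, 2].
  Check: interpolating c through the α_i gives m(x) = 10 + 5·x (degree < 2) with m(α_i) = c_i for every i, so c is indeed a codeword.


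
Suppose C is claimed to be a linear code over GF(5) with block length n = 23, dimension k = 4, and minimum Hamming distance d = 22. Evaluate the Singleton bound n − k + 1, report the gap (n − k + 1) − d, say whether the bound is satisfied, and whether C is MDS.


Singleton RHS = n − k + 1 = 20, slack = -2, bound violated (no such code; not MDS).

Singleton bound: d ≤ n − k + 1.
Here n = 23, k = 4, so n − k + 1 = 20.
Given d = 22, check d ≤ 20: NO.
Slack = (n − k + 1) − d = -2.
The slack is negative: d = 22 exceeds n − k + 1 = 20 by 2, so the Singleton bound is violated and no linear [23, 4, 22]_5 code can exist. In particular it is not MDS (MDS requires d = n − k + 1 exactly).
Description: the claimed parameters are [23, 4, 22]_5; such a code would be impossible (violates the Singleton bound).


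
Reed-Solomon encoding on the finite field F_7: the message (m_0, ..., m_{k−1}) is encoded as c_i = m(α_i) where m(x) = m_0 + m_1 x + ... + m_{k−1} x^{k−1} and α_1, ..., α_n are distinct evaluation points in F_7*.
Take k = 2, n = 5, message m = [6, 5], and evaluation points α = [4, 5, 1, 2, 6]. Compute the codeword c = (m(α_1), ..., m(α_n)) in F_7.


c = [5, 3, 4, 2, 1]

Message polynomial: m(x) = 6 + 5·x (mod 7).
For each evaluation point α_i, compute m(α_i) mod 7:
  α_1 = 4: Horner steps 5 → 5, so m(4) = 5.
  α_2 = 5: Horner steps 5 → 3, so m(5) = 3.
  α_3 = 1: Horner steps 5 → 4, so m(1) = 4.
  α_4 = 2: Horner steps 5 → 2, so m(2) = 2.
  α_5 = 6: Horner steps 5 → 1, so m(6) = 1.
Codeword c = [5, 3, 4, 2, 1] ∈ F_7^5.


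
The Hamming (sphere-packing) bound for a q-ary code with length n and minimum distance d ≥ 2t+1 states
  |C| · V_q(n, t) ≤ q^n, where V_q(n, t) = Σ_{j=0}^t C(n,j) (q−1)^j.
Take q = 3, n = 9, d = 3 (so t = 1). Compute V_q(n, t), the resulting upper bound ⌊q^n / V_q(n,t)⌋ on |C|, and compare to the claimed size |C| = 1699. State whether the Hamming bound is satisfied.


V_q(n, t) = 19, q^n = 19683, Hamming bound = 1035, |C| = 1699 > bound (violated).

Step 1: Compute V_q(n, t) = Σ_{j=0}^1 C(n, j) (q−1)^j.
  j = 0: C(9,0)·(2)^0 = 1·1 = 1.
  j = 1: C(9,1)·(2)^1 = 9·2 = 18.
  V_q(n, t) = 1 + 18 = 19.
Step 2: q^n = 3^9 = 19683.
Step 3: Hamming bound ⌊q^n / V_q(n,t)⌋ = ⌊19683/19⌋ = 1035.
Step 4: Compare |C| = 1699 to 1035: violated.
The claimed |C| lies above the Hamming bound, so no 3-ary code of length 9 with d ≥ 3 can have 1699 codewords.


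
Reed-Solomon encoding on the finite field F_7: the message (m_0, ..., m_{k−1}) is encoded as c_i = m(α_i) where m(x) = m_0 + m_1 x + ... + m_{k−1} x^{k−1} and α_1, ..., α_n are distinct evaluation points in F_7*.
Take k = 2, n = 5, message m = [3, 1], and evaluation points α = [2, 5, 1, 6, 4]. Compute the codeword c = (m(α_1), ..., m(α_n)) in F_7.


c = [5, 1, 4, 2, 0]

Message polynomial: m(x) = 3 + 1·x (mod 7).
For each evaluation point α_i, compute m(α_i) mod 7:
  α_1 = 2: Horner steps 1 → 5, so m(2) = 5.
  α_2 = 5: Horner steps 1 → 1, so m(5) = 1.
  α_3 = 1: Horner steps 1 → 4, so m(1) = 4.
  α_4 = 6: Horner steps 1 → 2, so m(6) = 2.
  α_5 = 4: Horner steps 1 → 0, so m(4) = 0.
Codeword c = [5, 1, 4, 2, 0] ∈ F_7^5.


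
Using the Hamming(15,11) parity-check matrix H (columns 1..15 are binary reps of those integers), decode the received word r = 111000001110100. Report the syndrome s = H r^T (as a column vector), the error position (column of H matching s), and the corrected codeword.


s = (0, 1, 0, 1)^T, error position = 5, corrected codeword c = 111010001110100

Compute s = H r^T mod 2 one row at a time:
  s_1 = 0 + 1 + 1 + 1 + 0 + 1 + 0 + 0 = 4 ≡ 0 (mod 2).
  s_2 = 0 + 0 + 0 + 0 + 0 + 1 + 0 + 0 = 1 ≡ 1 (mod 2).
  s_3 = 1 + 1 + 0 + 0 + 1 + 1 + 0 + 0 = 4 ≡ 0 (mod 2).
  s_4 = 1 + 1 + 0 + 0 + 1 + 1 + 1 + 0 = 5 ≡ 1 (mod 2).
s = (0, 1, 0, 1)^T — this equals column 5 of H (binary 0101), so error is at position 5.
Correct: flip bit 5 of r = 111000001110100 to get c = 111010001110100.


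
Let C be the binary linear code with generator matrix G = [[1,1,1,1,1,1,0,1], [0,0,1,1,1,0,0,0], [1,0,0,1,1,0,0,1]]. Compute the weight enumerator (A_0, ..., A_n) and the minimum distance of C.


Weight distribution: A_0 = 1, A_3 = 3, A_4 = 3, A_7 = 1. Minimum distance d = 3.

Enumerate all 2^3 = 8 messages m ∈ F_2^3.
For each, compute codeword c = mG in F_2^8, then tally its weight.
  m = 000 → c = 00000000, weight = 0.
  m = 100 → c = 11111101, weight = 7.
  m = 010 → c = 00111000, weight = 3.
  m = 110 → c = 11000101, weight = 4.
  m = 001 → c = 10011001, weight = 4.
  m = 101 → c = 01100100, weight = 3.
  m = 011 → c = 10100001, weight = 3.
  m = 111 → c = 01011100, weight = 4.
Tally weights:
  weight 0: 1 codewords.
  weight 3: 3 codewords.
  weight 4: 3 codewords.
  weight 7: 1 codewords.
Minimum distance d = smallest w > 0 with A_w > 0 = 3.
Sanity: Σ A_w = 8 = 2^3 = 8 ✓.


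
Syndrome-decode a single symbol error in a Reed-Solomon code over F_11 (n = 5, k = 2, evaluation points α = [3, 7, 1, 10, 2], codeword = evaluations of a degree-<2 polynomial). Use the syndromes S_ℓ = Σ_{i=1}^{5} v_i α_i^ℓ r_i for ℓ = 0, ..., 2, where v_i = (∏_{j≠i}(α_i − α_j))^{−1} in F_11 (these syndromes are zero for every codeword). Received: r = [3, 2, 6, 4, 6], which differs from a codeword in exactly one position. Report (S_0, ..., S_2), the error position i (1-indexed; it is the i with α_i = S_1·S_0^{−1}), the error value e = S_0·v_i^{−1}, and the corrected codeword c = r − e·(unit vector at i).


S = (7, 7, 7), error at position 3, error magnitude e = 8, c = [3, 2, 9, 4, 6].

Step 1: column multipliers v_i = (∏_{j≠i}(α_i − α_j))^{−1} mod 11.
  i = 1 (α = 3): (3−7)(3−1)(3−10)(3−2) = (−4)·2·(−7)·1 = 56 ≡ 1, so v_1 = 1^{−1} = 1 (mod 11).
  i = 2 (α = 7): (7−3)(7−1)(7−10)(7−2) = 4·6·(−3)·5 = −360 ≡ 3, so v_2 = 3^{−1} = 4 (mod 11).
  i = 3 (α = 1): (1−3)(1−7)(1−10)(1−2) = (−2)·(−6)·(−9)·(−1) = 108 ≡ 9, so v_3 = 9^{−1} = 5 (mod 11).
  i = 4 (α = 10): (10−3)(10−7)(10−1)(10−2) = 7·3·9·8 = 1512 ≡ 5, so v_4 = 5^{−1} = 9 (mod 11).
  i = 5 (α = 2): (2−3)(2−7)(2−1)(2−10) = (−1)·(−5)·1·(−8) = −40 ≡ 4, so v_5 = 4^{−1} = 3 (mod 11).
  v = [1, 4, 5, 9, 3].
Step 2: syndromes of r = [3, 2, 6, 4, 6] (all sums mod 11).
  S_0 = Σ v_i r_i = 1·3 + 4·2 + 5·6 + 9·4 + 3·6 = 95 ≡ 7.
  S_1 = Σ v_i α_i r_i = 1·3·3 + 4·7·2 + 5·1·6 + 9·10·4 + 3·2·6 = 491 ≡ 7.
  α_i^2 mod 11 = [9, 5, 1, 1, 4].
  S_2 = Σ v_i α_i^2 r_i = 1·9·3 + 4·5·2 + 5·1·6 + 9·1·4 + 3·4·6 = 205 ≡ 7.
  S = (7, 7, 7) ≠ 0, so r is not a codeword (an error is present).
Step 3: locate the error. For a single error e at position i, S_ℓ = v_i·e·α_i^ℓ, so α_err = S_1/S_0.
  S_0^{−1} = 7^{−1} = 8 (mod 11), so α_err = 7·8 = 56 ≡ 1 = α_3. Error position i = 3.
  Consistency check: S_2/S_1 = 7·8 = 56 ≡ 1 = α_err ✓ (single-error assumption holds).
Step 4: error magnitude e = S_0/v_3 = S_0·∏_{j≠3}(α_3 − α_j) = 7·9 = 63 ≡ 8 (mod 11).
Step 5: correct position 3: c_3 = r_3 − e = 6 − 8 ≡ 9 (mod 11). Hence c = [3, 2, 9, 4, 6].
  Check: interpolating c through the α_i gives m(x) = 1 + 8·x (degree < 2) with m(α_i) = c_i for every i, so c is indeed a codeword.


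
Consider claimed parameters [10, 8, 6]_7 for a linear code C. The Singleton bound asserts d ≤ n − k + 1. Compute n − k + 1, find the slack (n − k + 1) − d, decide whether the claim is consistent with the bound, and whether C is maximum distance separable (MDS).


Singleton RHS = n − k + 1 = 3, slack = -3, bound violated (no such code; not MDS).

Singleton bound: d ≤ n − k + 1.
Here n = 10, k = 8, so n − k + 1 = 3.
Given d = 6, check d ≤ 3: NO.
Slack = (n − k + 1) − d = -3.
The slack is negative: d = 6 exceeds n − k + 1 = 3 by 3, so the Singleton bound is violated and no linear [10, 8, 6]_7 code can exist. In particular it is not MDS (MDS requires d = n − k + 1 exactly).
Description: the claimed parameters are [10, 8, 6]_7; such a code would be impossible (violates the Singleton bound).


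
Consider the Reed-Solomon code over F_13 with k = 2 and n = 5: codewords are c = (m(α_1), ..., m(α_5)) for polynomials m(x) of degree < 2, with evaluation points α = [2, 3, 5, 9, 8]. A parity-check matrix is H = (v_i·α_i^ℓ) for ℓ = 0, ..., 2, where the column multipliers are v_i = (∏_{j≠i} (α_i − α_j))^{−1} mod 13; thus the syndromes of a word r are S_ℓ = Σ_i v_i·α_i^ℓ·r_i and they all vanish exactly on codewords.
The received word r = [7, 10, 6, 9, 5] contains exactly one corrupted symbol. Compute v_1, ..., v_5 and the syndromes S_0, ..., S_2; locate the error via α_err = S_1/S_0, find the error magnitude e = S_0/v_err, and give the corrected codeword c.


S = (5, 2, 6), error at position 2, error magnitude e = 12, c = [7, 11, 6, 9, 5].

Step 1: column multipliers v_i = (∏_{j≠i}(α_i − α_j))^{−1} mod 13.
  i = 1 (α = 2): (2−3)(2−5)(2−9)(2−8) = (−1)·(−3)·(−7)·(−6) = 126 ≡ 9, so v_1 = 9^{−1} = 3 (mod 13).
  i = 2 (α = 3): (3−2)(3−5)(3−9)(3−8) = 1·(−2)·(−6)·(−5) = −60 ≡ 5, so v_2 = 5^{−1} = 8 (mod 13).
  i = 3 (α = 5): (5−2)(5−3)(5−9)(5−8) = 3·2·(−4)·(−3) = 72 ≡ 7, so v_3 = 7^{−1} = 2 (mod 13).
  i = 4 (α = 9): (9−2)(9−3)(9−5)(9−8) = 7·6·4·1 = 168 ≡ 12, so v_4 = 12^{−1} = 12 (mod 13).
  i = 5 (α = 8): (8−2)(8−3)(8−5)(8−9) = 6·5·3·(−1) = −90 ≡ 1, so v_5 = 1^{−1} = 1 (mod 13).
  v = [3, 8, 2, 12, 1].
Step 2: syndromes of r = [7, 10, 6, 9, 5] (all sums mod 13).
  S_0 = Σ v_i r_i = 3·7 + 8·10 + 2·6 + 12·9 + 1·5 = 226 ≡ 5.
  S_1 = Σ v_i α_i r_i = 3·2·7 + 8·3·10 + 2·5·6 + 12·9·9 + 1·8·5 = 1354 ≡ 2.
  α_i^2 mod 13 = [4, 9, 12, 3, 12].
  S_2 = Σ v_i α_i^2 r_i = 3·4·7 + 8·9·10 + 2·12·6 + 12·3·9 + 1·12·5 = 1332 ≡ 6.
  S = (5, 2, 6) ≠ 0, so r is not a codeword (an error is present).
Step 3: locate the error. For a single error e at position i, S_ℓ = v_i·e·α_i^ℓ, so α_err = S_1/S_0.
  S_0^{−1} = 5^{−1} = 8 (mod 13), so α_err = 2·8 = 16 ≡ 3 = α_2. Error position i = 2.
  Consistency check: S_2/S_1 = 6·7 = 42 ≡ 3 = α_err ✓ (single-error assumption holds).
Step 4: error magnitude e = S_0/v_2 = S_0·∏_{j≠2}(α_2 − α_j) = 5·5 = 25 ≡ 12 (mod 13).
Step 5: correct position 2: c_2 = r_2 − e = 10 − 12 ≡ 11 (mod 13). Hence c = [7, 11, 6, 9, 5].
  Check: interpolating c through the α_i gives m(x) = 12 + 4·x (degree < 2) with m(α_i) = c_i for every i, so c is indeed a codeword.


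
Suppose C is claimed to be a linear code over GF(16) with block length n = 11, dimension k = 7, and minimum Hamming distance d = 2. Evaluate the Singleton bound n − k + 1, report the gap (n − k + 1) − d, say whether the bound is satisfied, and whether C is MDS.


Singleton RHS = n − k + 1 = 5, slack = 3, bound satisfied, not MDS.

Singleton bound: d ≤ n − k + 1.
Here n = 11, k = 7, so n − k + 1 = 5.
Given d = 2, check d ≤ 5: YES.
Slack = (n − k + 1) − d = 3.
The code is NOT MDS (slack = 3 > 0).
Description: the claimed parameters are [11, 7, 2]_16; such a code would be non-MDS.


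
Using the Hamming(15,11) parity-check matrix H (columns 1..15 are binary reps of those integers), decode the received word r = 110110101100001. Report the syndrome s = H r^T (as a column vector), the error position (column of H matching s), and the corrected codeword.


s = (1, 0, 0, 1)^T, error position = 9, corrected codeword c = 110110100100001

Compute s = H r^T mod 2 one row at a time:
  s_1 = 0 + 1 + 1 + 0 + 0 + 0 + 0 + 1 = 3 ≡ 1 (mod 2).
  s_2 = 1 + 1 + 0 + 1 + 0 + 0 + 0 + 1 = 4 ≡ 0 (mod 2).
  s_3 = 1 + 0 + 0 + 1 + 1 + 0 + 0 + 1 = 4 ≡ 0 (mod 2).
  s_4 = 1 + 0 + 1 + 1 + 1 + 0 + 0 + 1 = 5 ≡ 1 (mod 2).
s = (1, 0, 0, 1)^T — this equals column 9 of H (binary 1001), so error is at position 9.
Correct: flip bit 9 of r = 110110101100001 to get c = 110110100100001.


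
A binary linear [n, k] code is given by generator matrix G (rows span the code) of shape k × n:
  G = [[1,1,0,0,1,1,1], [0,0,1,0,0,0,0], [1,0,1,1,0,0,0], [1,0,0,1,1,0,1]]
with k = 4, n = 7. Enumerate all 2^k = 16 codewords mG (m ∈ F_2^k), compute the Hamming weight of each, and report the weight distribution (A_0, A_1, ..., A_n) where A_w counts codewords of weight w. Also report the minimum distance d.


Weight distribution: A_0 = 1, A_1 = 1, A_2 = 2, A_3 = 4, A_4 = 3, A_5 = 3, A_6 = 2. Minimum distance d = 1.

Enumerate all 2^4 = 16 messages m ∈ F_2^4.
For each, compute codeword c = mG in F_2^7, then tally its weight.
  m = 0000 → c = 0000000, weight = 0.
  m = 1000 → c = 1100111, weight = 5.
  m = 0100 → c = 0010000, weight = 1.
  m = 1100 → c = 1110111, weight = 6.
  m = 0010 → c = 1011000, weight = 3.
  m = 1010 → c = 0111111, weight = 6.
  m = 0110 → c = 1001000, weight = 2.
  m = 1110 → c = 0101111, weight = 5.
  m = 0001 → c = 1001101, weight = 4.
  m = 1001 → c = 0101010, weight = 3.
  m = 0101 → c = 1011101, weight = 5.
  m = 1101 → c = 0111010, weight = 4.
  m = 0011 → c = 0010101, weight = 3.
  m = 1011 → c = 1110010, weight = 4.
  m = 0111 → c = 0000101, weight = 2.
  m = 1111 → c = 1100010, weight = 3.
Tally weights:
  weight 0: 1 codewords.
  weight 1: 1 codewords.
  weight 2: 2 codewords.
  weight 3: 4 codewords.
  weight 4: 3 codewords.
  weight 5: 3 codewords.
  weight 6: 2 codewords.
Minimum distance d = smallest w > 0 with A_w > 0 = 1.
Sanity: Σ A_w = 16 = 2^4 = 16 ✓.


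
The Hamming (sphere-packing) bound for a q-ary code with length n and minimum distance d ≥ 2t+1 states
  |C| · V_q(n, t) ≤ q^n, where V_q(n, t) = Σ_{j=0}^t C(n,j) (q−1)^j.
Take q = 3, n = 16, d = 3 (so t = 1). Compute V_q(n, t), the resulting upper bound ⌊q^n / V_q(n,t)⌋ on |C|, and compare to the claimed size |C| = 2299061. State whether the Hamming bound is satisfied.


V_q(n, t) = 33, q^n = 43046721, Hamming bound = 1304446, |C| = 2299061 > bound (violated).

Step 1: Compute V_q(n, t) = Σ_{j=0}^1 C(n, j) (q−1)^j.
  j = 0: C(16,0)·(2)^0 = 1·1 = 1.
  j = 1: C(16,1)·(2)^1 = 16·2 = 32.
  V_q(n, t) = 1 + 32 = 33.
Step 2: q^n = 3^16 = 43046721.
Step 3: Hamming bound ⌊q^n / V_q(n,t)⌋ = ⌊43046721/33⌋ = 1304446.
Step 4: Compare |C| = 2299061 to 1304446: violated.
The claimed |C| lies above the Hamming bound, so no 3-ary code of length 16 with d ≥ 3 can have 2299061 codewords.


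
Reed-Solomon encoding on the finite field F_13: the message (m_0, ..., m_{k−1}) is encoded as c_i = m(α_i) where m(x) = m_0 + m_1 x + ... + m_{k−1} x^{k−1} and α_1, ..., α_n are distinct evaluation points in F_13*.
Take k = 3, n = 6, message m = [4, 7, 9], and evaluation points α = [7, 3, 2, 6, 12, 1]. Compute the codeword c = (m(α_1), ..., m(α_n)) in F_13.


c = [0, 2, 2, 6, 6, 7]

Message polynomial: m(x) = 4 + 7·x + 9·x^2 (mod 13).
For each evaluation point α_i, compute m(α_i) mod 13:
  α_1 = 7: Horner steps 9 → 5 → 0, so m(7) = 0.
  α_2 = 3: Horner steps 9 → 8 → 2, so m(3) = 2.
  α_3 = 2: Horner steps 9 → 12 → 2, so m(2) = 2.
  α_4 = 6: Horner steps 9 → 9 → 6, so m(6) = 6.
  α_5 = 12: Horner steps 9 → 11 → 6, so m(12) = 6.
  α_6 = 1: Horner steps 9 → 3 → 7, so m(1) = 7.
Codeword c = [0, 2, 2, 6, 6, 7] ∈ F_13^6.
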